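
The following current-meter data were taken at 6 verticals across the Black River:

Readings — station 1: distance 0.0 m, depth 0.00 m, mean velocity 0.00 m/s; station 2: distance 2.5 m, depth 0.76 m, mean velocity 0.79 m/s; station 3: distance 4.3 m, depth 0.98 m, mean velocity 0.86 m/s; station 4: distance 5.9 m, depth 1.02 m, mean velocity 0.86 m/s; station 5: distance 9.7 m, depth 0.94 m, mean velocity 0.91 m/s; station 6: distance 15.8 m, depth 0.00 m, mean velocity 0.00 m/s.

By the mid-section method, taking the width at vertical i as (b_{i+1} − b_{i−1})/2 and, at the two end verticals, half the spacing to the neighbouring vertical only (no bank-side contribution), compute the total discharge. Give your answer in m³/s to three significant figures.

w_2 = (4.3 − 0.0)/2 = 2.15 m; q_2 = 0.79 × 0.76 × 2.15 = 1.291 m³/s
w_3 = (5.9 − 2.5)/2 = 1.7 m; q_3 = 0.86 × 0.98 × 1.7 = 1.433 m³/s
w_4 = (9.7 − 4.3)/2 = 2.7 m; q_4 = 0.86 × 1.02 × 2.7 = 2.368 m³/s
w_5 = (15.8 − 5.9)/2 = 4.95 m; q_5 = 0.91 × 0.94 × 4.95 = 4.234 m³/s
Stations 1, 6 contribute zero (depth or velocity is 0).
Q = Σ qᵢ = 9.326 m³/s

9.33 m³/s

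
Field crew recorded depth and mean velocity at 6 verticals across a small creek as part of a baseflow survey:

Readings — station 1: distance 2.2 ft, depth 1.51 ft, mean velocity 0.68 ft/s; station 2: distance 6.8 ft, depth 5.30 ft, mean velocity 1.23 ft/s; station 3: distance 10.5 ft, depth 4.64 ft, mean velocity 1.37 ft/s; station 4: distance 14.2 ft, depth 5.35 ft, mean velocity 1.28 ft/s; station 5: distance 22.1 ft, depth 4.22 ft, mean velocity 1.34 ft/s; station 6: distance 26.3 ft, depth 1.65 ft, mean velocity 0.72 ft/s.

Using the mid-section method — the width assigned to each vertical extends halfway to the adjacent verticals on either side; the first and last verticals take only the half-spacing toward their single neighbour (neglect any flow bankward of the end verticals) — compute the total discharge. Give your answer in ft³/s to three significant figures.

129 ft³/s

w_1 = (6.8 − 2.2)/2 = 2.3 ft; q_1 = 0.68 × 1.51 × 2.3 = 2.362 ft³/s
w_2 = (10.5 − 2.2)/2 = 4.15 ft; q_2 = 1.23 × 5.30 × 4.15 = 27.05 ft³/s
w_3 = (14.2 − 6.8)/2 = 3.7 ft; q_3 = 1.37 × 4.64 × 3.7 = 23.52 ft³/s
w_4 = (22.1 − 10.5)/2 = 5.8 ft; q_4 = 1.28 × 5.35 × 5.8 = 39.72 ft³/s
w_5 = (26.3 − 14.2)/2 = 6.05 ft; q_5 = 1.34 × 4.22 × 6.05 = 34.21 ft³/s
w_6 = (26.3 − 22.1)/2 = 2.1 ft; q_6 = 0.72 × 1.65 × 2.1 = 2.495 ft³/s
Q = Σ qᵢ = 129.4 ft³/s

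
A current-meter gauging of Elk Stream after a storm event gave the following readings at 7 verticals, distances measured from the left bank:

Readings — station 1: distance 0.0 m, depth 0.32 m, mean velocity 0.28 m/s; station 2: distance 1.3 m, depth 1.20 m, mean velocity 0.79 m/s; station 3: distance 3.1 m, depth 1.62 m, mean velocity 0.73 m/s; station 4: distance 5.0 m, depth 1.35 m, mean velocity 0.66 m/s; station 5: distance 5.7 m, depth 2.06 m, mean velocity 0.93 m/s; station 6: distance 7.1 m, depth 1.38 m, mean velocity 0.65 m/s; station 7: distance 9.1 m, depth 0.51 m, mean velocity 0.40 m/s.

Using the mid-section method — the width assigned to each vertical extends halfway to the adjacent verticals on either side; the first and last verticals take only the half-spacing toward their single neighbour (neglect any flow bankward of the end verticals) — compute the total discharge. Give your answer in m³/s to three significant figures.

w_1 = (1.3 − 0.0)/2 = 0.65 m; q_1 = 0.28 × 0.32 × 0.65 = 0.05824 m³/s
w_2 = (3.1 − 0.0)/2 = 1.55 m; q_2 = 0.79 × 1.20 × 1.55 = 1.469 m³/s
w_3 = (5.0 − 1.3)/2 = 1.85 m; q_3 = 0.73 × 1.62 × 1.85 = 2.188 m³/s
w_4 = (5.7 − 3.1)/2 = 1.3 m; q_4 = 0.66 × 1.35 × 1.3 = 1.158 m³/s
w_5 = (7.1 − 5.0)/2 = 1.05 m; q_5 = 0.93 × 2.06 × 1.05 = 2.012 m³/s
w_6 = (9.1 − 5.7)/2 = 1.7 m; q_6 = 0.65 × 1.38 × 1.7 = 1.525 m³/s
w_7 = (9.1 − 7.1)/2 = 1 m; q_7 = 0.40 × 0.51 × 1 = 0.2040 m³/s
Q = Σ qᵢ = 8.614 m³/s

8.61 m³/s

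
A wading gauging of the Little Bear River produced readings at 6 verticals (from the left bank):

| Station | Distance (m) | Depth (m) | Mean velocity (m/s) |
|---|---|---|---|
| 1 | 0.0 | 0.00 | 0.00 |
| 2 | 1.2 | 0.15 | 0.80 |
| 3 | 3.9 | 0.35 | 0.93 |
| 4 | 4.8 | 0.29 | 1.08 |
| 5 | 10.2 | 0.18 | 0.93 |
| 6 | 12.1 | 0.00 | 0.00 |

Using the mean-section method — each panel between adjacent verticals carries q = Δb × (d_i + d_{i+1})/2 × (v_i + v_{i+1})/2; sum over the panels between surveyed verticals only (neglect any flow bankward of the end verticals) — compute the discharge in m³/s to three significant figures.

2.26 m³/s

Panel 1-2: Δb = 1.2 m, d̄ = (0.00+0.15)/2 = 0.075, v̄ = (0.00+0.80)/2 = 0.4 → q = 1.2×0.075×0.4 = 0.03600 m³/s
Panel 2-3: Δb = 2.7 m, d̄ = (0.15+0.35)/2 = 0.25, v̄ = (0.80+0.93)/2 = 0.865 → q = 2.7×0.25×0.865 = 0.5839 m³/s
Panel 3-4: Δb = 0.9 m, d̄ = (0.35+0.29)/2 = 0.32, v̄ = (0.93+1.08)/2 = 1.005 → q = 0.9×0.32×1.005 = 0.2894 m³/s
Panel 4-5: Δb = 5.4 m, d̄ = (0.29+0.18)/2 = 0.235, v̄ = (1.08+0.93)/2 = 1.005 → q = 5.4×0.235×1.005 = 1.275 m³/s
Panel 5-6: Δb = 1.9 m, d̄ = (0.18+0.00)/2 = 0.09, v̄ = (0.93+0.00)/2 = 0.465 → q = 1.9×0.09×0.465 = 0.07952 m³/s
Q = Σ q = 2.264 m³/s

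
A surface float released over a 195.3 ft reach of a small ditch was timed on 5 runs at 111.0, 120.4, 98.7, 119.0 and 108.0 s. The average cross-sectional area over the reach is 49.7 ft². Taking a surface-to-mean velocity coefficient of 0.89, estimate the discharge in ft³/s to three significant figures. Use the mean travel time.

77.5 ft³/s

t̄ = (111.0 + 120.4 + 98.7 + 119.0 + 108.0) / 5 = 111.42 s
v_surface = L / t̄ = 195.3 / 111.42 = 1.753 ft/s
v_mean = 0.89 × 1.753 = 1.560 ft/s
Q = A × v_mean = 49.7 × 1.560 = 77.53 ft³/s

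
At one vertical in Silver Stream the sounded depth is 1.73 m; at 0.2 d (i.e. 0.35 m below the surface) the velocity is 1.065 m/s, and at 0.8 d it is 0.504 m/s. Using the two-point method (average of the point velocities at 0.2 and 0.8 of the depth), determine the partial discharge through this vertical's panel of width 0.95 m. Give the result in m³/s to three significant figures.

v̄ = (1.065 + 0.504) / 2 = 0.7845 m/s
q = v̄ × d × w = 0.7845 × 1.73 × 0.95 = 1.289 m³/s

1.29 m³/s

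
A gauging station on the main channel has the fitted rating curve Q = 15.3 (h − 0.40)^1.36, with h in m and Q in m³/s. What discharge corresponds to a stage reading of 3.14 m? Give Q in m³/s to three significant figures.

60.3 m³/s

Q = 15.3 × (3.14 − 0.40)^1.36 = 15.3 × 2.74^1.36 = 60.26 m³/s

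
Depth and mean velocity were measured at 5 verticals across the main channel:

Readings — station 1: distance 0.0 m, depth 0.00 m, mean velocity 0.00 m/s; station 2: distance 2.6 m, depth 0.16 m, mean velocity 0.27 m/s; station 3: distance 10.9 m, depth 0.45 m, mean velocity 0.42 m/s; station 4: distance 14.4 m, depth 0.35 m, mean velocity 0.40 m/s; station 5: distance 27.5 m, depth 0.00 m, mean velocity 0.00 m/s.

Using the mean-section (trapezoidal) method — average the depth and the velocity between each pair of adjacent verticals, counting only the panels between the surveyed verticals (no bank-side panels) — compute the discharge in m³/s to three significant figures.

1.93 m³/s

Panel 1-2: Δb = 2.6 m, d̄ = (0.00+0.16)/2 = 0.08, v̄ = (0.00+0.27)/2 = 0.135 → q = 2.6×0.08×0.135 = 0.02808 m³/s
Panel 2-3: Δb = 8.3 m, d̄ = (0.16+0.45)/2 = 0.305, v̄ = (0.27+0.42)/2 = 0.345 → q = 8.3×0.305×0.345 = 0.8734 m³/s
Panel 3-4: Δb = 3.5 m, d̄ = (0.45+0.35)/2 = 0.4, v̄ = (0.42+0.40)/2 = 0.41 → q = 3.5×0.4×0.41 = 0.5740 m³/s
Panel 4-5: Δb = 13.1 m, d̄ = (0.35+0.00)/2 = 0.175, v̄ = (0.40+0.00)/2 = 0.2 → q = 13.1×0.175×0.2 = 0.4585 m³/s
Q = Σ q = 1.934 m³/s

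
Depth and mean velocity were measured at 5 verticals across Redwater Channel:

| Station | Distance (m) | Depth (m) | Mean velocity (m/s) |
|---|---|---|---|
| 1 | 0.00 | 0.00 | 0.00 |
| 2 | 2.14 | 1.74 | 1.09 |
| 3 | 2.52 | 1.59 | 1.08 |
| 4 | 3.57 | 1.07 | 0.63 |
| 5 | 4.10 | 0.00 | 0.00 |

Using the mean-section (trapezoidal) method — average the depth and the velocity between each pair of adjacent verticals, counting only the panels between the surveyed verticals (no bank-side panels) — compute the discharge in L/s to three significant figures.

Panel 1-2: Δb = 2.14 m, d̄ = (0.00+1.74)/2 = 0.87, v̄ = (0.00+1.09)/2 = 0.545 → q = 2.14×0.87×0.545 = 1.015 m³/s
Panel 2-3: Δb = 0.38 m, d̄ = (1.74+1.59)/2 = 1.665, v̄ = (1.09+1.08)/2 = 1.085 → q = 0.38×1.665×1.085 = 0.6865 m³/s
Panel 3-4: Δb = 1.05 m, d̄ = (1.59+1.07)/2 = 1.33, v̄ = (1.08+0.63)/2 = 0.855 → q = 1.05×1.33×0.855 = 1.194 m³/s
Panel 4-5: Δb = 0.53 m, d̄ = (1.07+0.00)/2 = 0.535, v̄ = (0.63+0.00)/2 = 0.315 → q = 0.53×0.535×0.315 = 0.08932 m³/s
Q = Σ q = 2.984 m³/s
= 2.984 × 1000 = 2984 L/s

2980 L/s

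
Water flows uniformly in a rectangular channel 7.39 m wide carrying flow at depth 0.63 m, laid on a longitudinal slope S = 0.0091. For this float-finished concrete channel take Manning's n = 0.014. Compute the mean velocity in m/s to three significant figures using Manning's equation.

A = b·y = 7.39 × 0.63 = 4.656 m²
P = b + 2y = 7.39 + 2×0.63 = 8.650 m
R = A/P = 4.656/8.650 = 0.5382 m
Q = (1/n)·A·R^(2/3)·S^(1/2) = (1/0.014) × 4.656 × 0.5382^(2/3) × 0.0091^(1/2) = 20.99 m³/s
V = Q/A = 20.99/4.656 = 4.509 m/s

4.51 m/s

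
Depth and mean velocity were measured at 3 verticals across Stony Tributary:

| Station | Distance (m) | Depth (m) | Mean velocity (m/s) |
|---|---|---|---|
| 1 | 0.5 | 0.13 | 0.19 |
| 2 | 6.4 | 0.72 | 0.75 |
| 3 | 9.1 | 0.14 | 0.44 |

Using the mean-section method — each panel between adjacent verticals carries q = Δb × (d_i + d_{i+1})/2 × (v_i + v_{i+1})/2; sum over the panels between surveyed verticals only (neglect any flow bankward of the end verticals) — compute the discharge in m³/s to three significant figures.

Panel 1-2: Δb = 5.9 m, d̄ = (0.13+0.72)/2 = 0.425, v̄ = (0.19+0.75)/2 = 0.47 → q = 5.9×0.425×0.47 = 1.179 m³/s
Panel 2-3: Δb = 2.7 m, d̄ = (0.72+0.14)/2 = 0.43, v̄ = (0.75+0.44)/2 = 0.595 → q = 2.7×0.43×0.595 = 0.6908 m³/s
Q = Σ q = 1.869 m³/s

1.87 m³/s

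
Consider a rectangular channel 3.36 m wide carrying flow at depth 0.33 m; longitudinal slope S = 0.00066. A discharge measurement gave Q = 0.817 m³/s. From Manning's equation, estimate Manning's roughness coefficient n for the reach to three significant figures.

0.0148

A = b·y = 3.36 × 0.33 = 1.109 m²
P = b + 2y = 3.36 + 2×0.33 = 4.020 m
R = A/P = 1.109/4.020 = 0.2758 m
n = (1/Q)·A·R^(2/3)·S^(1/2) = (1/0.817) × 1.109 × 0.4237 × 0.02569 = 0.01477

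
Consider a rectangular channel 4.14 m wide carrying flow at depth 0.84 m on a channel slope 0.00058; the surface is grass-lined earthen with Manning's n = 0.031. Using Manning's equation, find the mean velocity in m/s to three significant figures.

0.551 m/s

A = b·y = 4.14 × 0.84 = 3.478 m²
P = b + 2y = 4.14 + 2×0.84 = 5.820 m
R = A/P = 3.478/5.820 = 0.5975 m
Q = (1/n)·A·R^(2/3)·S^(1/2) = (1/0.031) × 3.478 × 0.5975^(2/3) × 0.00058^(1/2) = 1.917 m³/s
V = Q/A = 1.917/3.478 = 0.5511 m/s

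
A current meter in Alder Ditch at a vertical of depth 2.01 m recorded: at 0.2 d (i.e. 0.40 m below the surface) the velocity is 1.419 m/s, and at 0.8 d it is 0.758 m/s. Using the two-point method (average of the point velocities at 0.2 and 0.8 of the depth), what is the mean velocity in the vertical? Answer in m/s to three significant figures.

1.09 m/s

v̄ = (1.419 + 0.758) / 2 = 1.089 m/s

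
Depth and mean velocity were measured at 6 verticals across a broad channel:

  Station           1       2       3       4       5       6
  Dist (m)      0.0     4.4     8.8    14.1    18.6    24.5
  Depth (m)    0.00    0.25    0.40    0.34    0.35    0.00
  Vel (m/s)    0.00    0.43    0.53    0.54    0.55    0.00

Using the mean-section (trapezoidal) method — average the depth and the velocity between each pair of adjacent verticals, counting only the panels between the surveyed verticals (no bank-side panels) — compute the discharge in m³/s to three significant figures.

2.98 m³/s

Panel 1-2: Δb = 4.4 m, d̄ = (0.00+0.25)/2 = 0.125, v̄ = (0.00+0.43)/2 = 0.215 → q = 4.4×0.125×0.215 = 0.1183 m³/s
Panel 2-3: Δb = 4.4 m, d̄ = (0.25+0.40)/2 = 0.325, v̄ = (0.43+0.53)/2 = 0.48 → q = 4.4×0.325×0.48 = 0.6864 m³/s
Panel 3-4: Δb = 5.3 m, d̄ = (0.40+0.34)/2 = 0.37, v̄ = (0.53+0.54)/2 = 0.535 → q = 5.3×0.37×0.535 = 1.049 m³/s
Panel 4-5: Δb = 4.5 m, d̄ = (0.34+0.35)/2 = 0.345, v̄ = (0.54+0.55)/2 = 0.545 → q = 4.5×0.345×0.545 = 0.8461 m³/s
Panel 5-6: Δb = 5.9 m, d̄ = (0.35+0.00)/2 = 0.175, v̄ = (0.55+0.00)/2 = 0.275 → q = 5.9×0.175×0.275 = 0.2839 m³/s
Q = Σ q = 2.984 m³/s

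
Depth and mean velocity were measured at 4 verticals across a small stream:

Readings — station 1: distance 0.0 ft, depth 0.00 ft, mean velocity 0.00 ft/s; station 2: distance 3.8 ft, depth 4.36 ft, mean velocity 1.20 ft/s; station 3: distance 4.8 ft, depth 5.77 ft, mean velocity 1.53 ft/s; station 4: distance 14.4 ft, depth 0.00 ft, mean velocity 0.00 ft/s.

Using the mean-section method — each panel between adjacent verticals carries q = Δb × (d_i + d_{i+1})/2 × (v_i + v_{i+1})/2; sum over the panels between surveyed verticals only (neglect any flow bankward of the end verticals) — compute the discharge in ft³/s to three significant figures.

Panel 1-2: Δb = 3.8 ft, d̄ = (0.00+4.36)/2 = 2.18, v̄ = (0.00+1.20)/2 = 0.6 → q = 3.8×2.18×0.6 = 4.970 ft³/s
Panel 2-3: Δb = 1 ft, d̄ = (4.36+5.77)/2 = 5.065, v̄ = (1.20+1.53)/2 = 1.365 → q = 1×5.065×1.365 = 6.914 ft³/s
Panel 3-4: Δb = 9.6 ft, d̄ = (5.77+0.00)/2 = 2.885, v̄ = (1.53+0.00)/2 = 0.765 → q = 9.6×2.885×0.765 = 21.19 ft³/s
Q = Σ q = 33.07 ft³/s

33.1 ft³/s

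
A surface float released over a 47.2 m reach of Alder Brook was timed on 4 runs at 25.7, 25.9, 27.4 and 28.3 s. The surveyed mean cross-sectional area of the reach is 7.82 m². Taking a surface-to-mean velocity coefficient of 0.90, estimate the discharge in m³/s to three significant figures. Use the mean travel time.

t̄ = (25.7 + 25.9 + 27.4 + 28.3) / 4 = 26.825 s
v_surface = L / t̄ = 47.2 / 26.825 = 1.760 m/s
v_mean = 0.90 × 1.760 = 1.584 m/s
Q = A × v_mean = 7.82 × 1.584 = 12.38 m³/s

12.4 m³/s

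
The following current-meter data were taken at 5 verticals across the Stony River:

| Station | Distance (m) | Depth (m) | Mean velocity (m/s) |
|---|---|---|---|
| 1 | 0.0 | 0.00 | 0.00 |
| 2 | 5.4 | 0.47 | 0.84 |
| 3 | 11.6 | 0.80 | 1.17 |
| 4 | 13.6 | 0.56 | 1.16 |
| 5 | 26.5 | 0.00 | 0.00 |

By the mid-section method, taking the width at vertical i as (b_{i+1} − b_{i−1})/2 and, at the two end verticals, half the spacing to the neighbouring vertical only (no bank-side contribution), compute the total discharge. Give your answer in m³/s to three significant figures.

11.0 m³/s

w_2 = (11.6 − 0.0)/2 = 5.8 m; q_2 = 0.84 × 0.47 × 5.8 = 2.290 m³/s
w_3 = (13.6 − 5.4)/2 = 4.1 m; q_3 = 1.17 × 0.80 × 4.1 = 3.838 m³/s
w_4 = (26.5 − 11.6)/2 = 7.45 m; q_4 = 1.16 × 0.56 × 7.45 = 4.840 m³/s
Stations 1, 5 contribute zero (depth or velocity is 0).
Q = Σ qᵢ = 10.97 m³/s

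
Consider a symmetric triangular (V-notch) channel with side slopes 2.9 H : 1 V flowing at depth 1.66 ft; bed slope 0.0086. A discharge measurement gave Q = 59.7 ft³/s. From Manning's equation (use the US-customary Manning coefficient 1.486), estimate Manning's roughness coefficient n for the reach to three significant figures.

0.0157

A = z·y² = 2.9×1.66² = 7.991 ft²
P = 2y√(1+z²) = 2×1.66×√(1+2.9²) = 10.18 ft
R = A/P = 7.991/10.18 = 0.7847 ft
n = (1.486/Q)·A·R^(2/3)·S^(1/2) = (1.486/59.7) × 7.991 × 0.8507 × 0.09274 = 0.01569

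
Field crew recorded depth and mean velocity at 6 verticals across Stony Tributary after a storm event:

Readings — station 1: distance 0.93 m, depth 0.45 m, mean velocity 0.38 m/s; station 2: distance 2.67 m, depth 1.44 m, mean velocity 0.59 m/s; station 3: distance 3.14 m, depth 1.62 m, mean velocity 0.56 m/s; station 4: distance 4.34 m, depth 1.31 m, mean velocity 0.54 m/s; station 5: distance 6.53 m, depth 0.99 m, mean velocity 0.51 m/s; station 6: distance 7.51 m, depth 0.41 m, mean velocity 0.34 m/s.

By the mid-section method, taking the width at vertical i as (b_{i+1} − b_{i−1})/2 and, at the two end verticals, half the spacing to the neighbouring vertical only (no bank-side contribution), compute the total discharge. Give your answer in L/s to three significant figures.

3910 L/s

w_1 = (2.67 − 0.93)/2 = 0.87 m; q_1 = 0.38 × 0.45 × 0.87 = 0.1488 m³/s
w_2 = (3.14 − 0.93)/2 = 1.105 m; q_2 = 0.59 × 1.44 × 1.105 = 0.9388 m³/s
w_3 = (4.34 − 2.67)/2 = 0.835 m; q_3 = 0.56 × 1.62 × 0.835 = 0.7575 m³/s
w_4 = (6.53 − 3.14)/2 = 1.695 m; q_4 = 0.54 × 1.31 × 1.695 = 1.199 m³/s
w_5 = (7.51 − 4.34)/2 = 1.585 m; q_5 = 0.51 × 0.99 × 1.585 = 0.8003 m³/s
w_6 = (7.51 − 6.53)/2 = 0.49 m; q_6 = 0.34 × 0.41 × 0.49 = 0.06831 m³/s
Q = Σ qᵢ = 3.913 m³/s
= 3.913 × 1000 = 3913 L/s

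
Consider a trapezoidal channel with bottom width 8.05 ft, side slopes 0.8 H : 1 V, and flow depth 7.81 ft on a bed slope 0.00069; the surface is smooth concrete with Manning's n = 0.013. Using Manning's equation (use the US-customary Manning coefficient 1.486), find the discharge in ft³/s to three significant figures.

842 ft³/s

A = (b + z·y)·y = (8.05 + 0.8×7.81)×7.81 = 111.7 ft²
P = b + 2y√(1+z²) = 8.05 + 2×7.81×√(1+0.8²) = 28.05 ft
R = A/P = 111.7/28.05 = 3.981 ft
Q = (1.486/n)·A·R^(2/3)·S^(1/2) = (1.486/0.013) × 111.7 × 3.981^(2/3) × 0.00069^(1/2) = 842.1 ft³/s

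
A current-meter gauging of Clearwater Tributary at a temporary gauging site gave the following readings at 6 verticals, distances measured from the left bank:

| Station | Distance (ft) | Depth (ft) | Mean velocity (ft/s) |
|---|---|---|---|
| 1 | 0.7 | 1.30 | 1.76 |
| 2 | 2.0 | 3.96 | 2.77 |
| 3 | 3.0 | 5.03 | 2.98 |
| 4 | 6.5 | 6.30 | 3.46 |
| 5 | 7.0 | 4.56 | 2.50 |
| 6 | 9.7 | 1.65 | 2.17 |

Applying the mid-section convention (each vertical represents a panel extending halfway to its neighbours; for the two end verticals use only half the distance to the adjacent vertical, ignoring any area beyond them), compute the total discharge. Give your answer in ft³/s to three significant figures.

114 ft³/s

w_1 = (2.0 − 0.7)/2 = 0.65 ft; q_1 = 1.76 × 1.30 × 0.65 = 1.487 ft³/s
w_2 = (3.0 − 0.7)/2 = 1.15 ft; q_2 = 2.77 × 3.96 × 1.15 = 12.61 ft³/s
w_3 = (6.5 − 2.0)/2 = 2.25 ft; q_3 = 2.98 × 5.03 × 2.25 = 33.73 ft³/s
w_4 = (7.0 − 3.0)/2 = 2 ft; q_4 = 3.46 × 6.30 × 2 = 43.60 ft³/s
w_5 = (9.7 − 6.5)/2 = 1.6 ft; q_5 = 2.50 × 4.56 × 1.6 = 18.24 ft³/s
w_6 = (9.7 − 7.0)/2 = 1.35 ft; q_6 = 2.17 × 1.65 × 1.35 = 4.834 ft³/s
Q = Σ qᵢ = 114.5 ft³/s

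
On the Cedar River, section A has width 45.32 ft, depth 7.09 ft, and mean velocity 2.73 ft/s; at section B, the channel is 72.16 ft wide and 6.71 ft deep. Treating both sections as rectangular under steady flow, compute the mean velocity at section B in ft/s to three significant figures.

1.81 ft/s

Q = A₁V₁ = (45.32×7.09) × 2.73 = 877.2 ft³/s
A₂ = 72.16 × 6.71 = 484.2 ft²
V₂ = Q/A₂ = 877.2/484.2 = 1.812 ft/s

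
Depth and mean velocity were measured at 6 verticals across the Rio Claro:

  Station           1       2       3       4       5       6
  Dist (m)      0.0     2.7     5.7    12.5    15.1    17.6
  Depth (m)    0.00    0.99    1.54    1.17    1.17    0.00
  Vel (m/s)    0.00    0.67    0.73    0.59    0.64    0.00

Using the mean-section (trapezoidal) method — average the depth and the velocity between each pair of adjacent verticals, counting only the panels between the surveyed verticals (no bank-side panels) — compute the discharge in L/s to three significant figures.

11500 L/s

Panel 1-2: Δb = 2.7 m, d̄ = (0.00+0.99)/2 = 0.495, v̄ = (0.00+0.67)/2 = 0.335 → q = 2.7×0.495×0.335 = 0.4477 m³/s
Panel 2-3: Δb = 3 m, d̄ = (0.99+1.54)/2 = 1.265, v̄ = (0.67+0.73)/2 = 0.7 → q = 3×1.265×0.7 = 2.657 m³/s
Panel 3-4: Δb = 6.8 m, d̄ = (1.54+1.17)/2 = 1.355, v̄ = (0.73+0.59)/2 = 0.66 → q = 6.8×1.355×0.66 = 6.081 m³/s
Panel 4-5: Δb = 2.6 m, d̄ = (1.17+1.17)/2 = 1.17, v̄ = (0.59+0.64)/2 = 0.615 → q = 2.6×1.17×0.615 = 1.871 m³/s
Panel 5-6: Δb = 2.5 m, d̄ = (1.17+0.00)/2 = 0.585, v̄ = (0.64+0.00)/2 = 0.32 → q = 2.5×0.585×0.32 = 0.4680 m³/s
Q = Σ q = 11.52 m³/s
= 11.52 × 1000 = 11520 L/s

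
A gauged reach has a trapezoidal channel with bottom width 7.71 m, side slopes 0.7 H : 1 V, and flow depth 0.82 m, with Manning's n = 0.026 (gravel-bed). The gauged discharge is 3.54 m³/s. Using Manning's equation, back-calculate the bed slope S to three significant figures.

0.000296

A = (b + z·y)·y = (7.71 + 0.7×0.82)×0.82 = 6.793 m²
P = b + 2y√(1+z²) = 7.71 + 2×0.82×√(1+0.7²) = 9.712 m
R = A/P = 6.793/9.712 = 0.6994 m
S = (Q·n / (1·A·R^(2/3)))² = (3.54×0.026 / (1×6.793×0.7880))² = 0.0002957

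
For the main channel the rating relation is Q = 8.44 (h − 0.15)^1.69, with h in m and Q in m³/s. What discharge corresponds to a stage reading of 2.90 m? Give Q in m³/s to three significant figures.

Q = 8.44 × (2.90 − 0.15)^1.69 = 8.44 × 2.75^1.69 = 46.65 m³/s

46.6 m³/s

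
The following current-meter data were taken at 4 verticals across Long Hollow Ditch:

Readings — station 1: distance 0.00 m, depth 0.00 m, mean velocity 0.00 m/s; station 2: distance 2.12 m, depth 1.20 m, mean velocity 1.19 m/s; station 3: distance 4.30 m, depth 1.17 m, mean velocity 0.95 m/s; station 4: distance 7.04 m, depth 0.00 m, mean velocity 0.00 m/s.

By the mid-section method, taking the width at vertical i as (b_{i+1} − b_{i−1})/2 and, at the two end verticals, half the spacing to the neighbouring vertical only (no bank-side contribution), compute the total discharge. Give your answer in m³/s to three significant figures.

5.80 m³/s

w_2 = (4.30 − 0.00)/2 = 2.15 m; q_2 = 1.19 × 1.20 × 2.15 = 3.070 m³/s
w_3 = (7.04 − 2.12)/2 = 2.46 m; q_3 = 0.95 × 1.17 × 2.46 = 2.734 m³/s
Stations 1, 4 contribute zero (depth or velocity is 0).
Q = Σ qᵢ = 5.804 m³/s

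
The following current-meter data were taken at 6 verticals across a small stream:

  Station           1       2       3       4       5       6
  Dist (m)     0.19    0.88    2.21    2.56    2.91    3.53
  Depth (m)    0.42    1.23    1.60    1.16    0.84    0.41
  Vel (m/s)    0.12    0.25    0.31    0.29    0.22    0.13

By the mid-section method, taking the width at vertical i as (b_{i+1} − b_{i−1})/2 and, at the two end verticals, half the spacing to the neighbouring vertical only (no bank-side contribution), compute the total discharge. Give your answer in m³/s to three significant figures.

0.968 m³/s

w_1 = (0.88 − 0.19)/2 = 0.345 m; q_1 = 0.12 × 0.42 × 0.345 = 0.01739 m³/s
w_2 = (2.21 − 0.19)/2 = 1.01 m; q_2 = 0.25 × 1.23 × 1.01 = 0.3106 m³/s
w_3 = (2.56 − 0.88)/2 = 0.84 m; q_3 = 0.31 × 1.60 × 0.84 = 0.4166 m³/s
w_4 = (2.91 − 2.21)/2 = 0.35 m; q_4 = 0.29 × 1.16 × 0.35 = 0.1177 m³/s
w_5 = (3.53 − 2.56)/2 = 0.485 m; q_5 = 0.22 × 0.84 × 0.485 = 0.08963 m³/s
w_6 = (3.53 − 2.91)/2 = 0.31 m; q_6 = 0.13 × 0.41 × 0.31 = 0.01652 m³/s
Q = Σ qᵢ = 0.9685 m³/s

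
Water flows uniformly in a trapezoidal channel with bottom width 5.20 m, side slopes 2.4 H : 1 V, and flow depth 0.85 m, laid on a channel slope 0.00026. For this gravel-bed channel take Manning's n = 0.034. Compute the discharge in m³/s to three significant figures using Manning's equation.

2.17 m³/s

A = (b + z·y)·y = (5.20 + 2.4×0.85)×0.85 = 6.154 m²
P = b + 2y√(1+z²) = 5.20 + 2×0.85×√(1+2.4²) = 9.620 m
R = A/P = 6.154/9.620 = 0.6397 m
Q = (1/n)·A·R^(2/3)·S^(1/2) = (1/0.034) × 6.154 × 0.6397^(2/3) × 0.00026^(1/2) = 2.167 m³/s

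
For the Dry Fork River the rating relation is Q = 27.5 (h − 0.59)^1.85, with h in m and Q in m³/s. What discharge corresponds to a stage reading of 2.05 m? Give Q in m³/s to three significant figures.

Q = 27.5 × (2.05 − 0.59)^1.85 = 27.5 × 1.46^1.85 = 55.38 m³/s

55.4 m³/s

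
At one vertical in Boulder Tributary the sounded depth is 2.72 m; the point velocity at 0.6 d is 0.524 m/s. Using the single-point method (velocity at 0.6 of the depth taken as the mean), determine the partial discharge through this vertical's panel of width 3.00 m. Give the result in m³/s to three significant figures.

v̄ = v₀.₆ = 0.524 m/s
q = v̄ × d × w = 0.5240 × 2.72 × 3.00 = 4.276 m³/s

4.28 m³/s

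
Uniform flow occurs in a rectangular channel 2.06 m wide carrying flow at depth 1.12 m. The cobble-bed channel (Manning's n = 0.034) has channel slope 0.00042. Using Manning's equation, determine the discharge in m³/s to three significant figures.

A = b·y = 2.06 × 1.12 = 2.307 m²
P = b + 2y = 2.06 + 2×1.12 = 4.300 m
R = A/P = 2.307/4.300 = 0.5366 m
Q = (1/n)·A·R^(2/3)·S^(1/2) = (1/0.034) × 2.307 × 0.5366^(2/3) × 0.00042^(1/2) = 0.9183 m³/s

0.918 m³/s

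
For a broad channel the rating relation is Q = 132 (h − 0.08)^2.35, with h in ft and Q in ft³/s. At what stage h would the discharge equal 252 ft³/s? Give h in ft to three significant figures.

1.40 ft

h − h₀ = (Q/C)^(1/b) = (252/132)^(1/2.35) = 1.317 ft
h = 0.08 + 1.317 = 1.397 ft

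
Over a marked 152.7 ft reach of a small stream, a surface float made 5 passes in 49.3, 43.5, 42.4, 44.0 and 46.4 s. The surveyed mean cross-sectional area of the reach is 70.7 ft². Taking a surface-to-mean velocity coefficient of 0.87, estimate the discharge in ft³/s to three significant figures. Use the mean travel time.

t̄ = (49.3 + 43.5 + 42.4 + 44.0 + 46.4) / 5 = 45.12 s
v_surface = L / t̄ = 152.7 / 45.12 = 3.384 ft/s
v_mean = 0.87 × 3.384 = 2.944 ft/s
Q = A × v_mean = 70.7 × 2.944 = 208.2 ft³/s

208 ft³/s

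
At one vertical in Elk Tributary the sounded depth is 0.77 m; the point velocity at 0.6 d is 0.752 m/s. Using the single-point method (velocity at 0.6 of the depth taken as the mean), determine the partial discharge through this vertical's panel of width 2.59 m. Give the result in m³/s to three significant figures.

v̄ = v₀.₆ = 0.752 m/s
q = v̄ × d × w = 0.7520 × 0.77 × 2.59 = 1.500 m³/s

1.50 m³/s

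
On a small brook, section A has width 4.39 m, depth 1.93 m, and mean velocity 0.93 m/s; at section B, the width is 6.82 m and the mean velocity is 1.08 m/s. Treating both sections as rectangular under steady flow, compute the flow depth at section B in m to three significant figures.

1.07 m

Q = A₁V₁ = (4.39×1.93) × 0.93 = 7.880 m³/s
d₂ = Q/(b₂ V₂) = 7.880/(6.82×1.08) = 1.070 m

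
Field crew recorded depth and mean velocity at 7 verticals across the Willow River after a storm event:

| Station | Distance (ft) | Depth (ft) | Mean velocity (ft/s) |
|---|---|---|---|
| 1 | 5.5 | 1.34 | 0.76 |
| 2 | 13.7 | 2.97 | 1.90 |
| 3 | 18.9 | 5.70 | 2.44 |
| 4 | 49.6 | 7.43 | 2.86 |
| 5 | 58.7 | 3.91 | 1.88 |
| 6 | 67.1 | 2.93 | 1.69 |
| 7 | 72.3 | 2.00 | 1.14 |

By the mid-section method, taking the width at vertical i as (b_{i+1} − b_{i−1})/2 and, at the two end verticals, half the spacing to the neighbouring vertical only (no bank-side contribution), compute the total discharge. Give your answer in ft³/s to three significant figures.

w_1 = (13.7 − 5.5)/2 = 4.1 ft; q_1 = 0.76 × 1.34 × 4.1 = 4.175 ft³/s
w_2 = (18.9 − 5.5)/2 = 6.7 ft; q_2 = 1.90 × 2.97 × 6.7 = 37.81 ft³/s
w_3 = (49.6 − 13.7)/2 = 17.95 ft; q_3 = 2.44 × 5.70 × 17.95 = 249.6 ft³/s
w_4 = (58.7 − 18.9)/2 = 19.9 ft; q_4 = 2.86 × 7.43 × 19.9 = 422.9 ft³/s
w_5 = (67.1 − 49.6)/2 = 8.75 ft; q_5 = 1.88 × 3.91 × 8.75 = 64.32 ft³/s
w_6 = (72.3 − 58.7)/2 = 6.8 ft; q_6 = 1.69 × 2.93 × 6.8 = 33.67 ft³/s
w_7 = (72.3 − 67.1)/2 = 2.6 ft; q_7 = 1.14 × 2.00 × 2.6 = 5.928 ft³/s
Q = Σ qᵢ = 818.4 ft³/s

818 ft³/s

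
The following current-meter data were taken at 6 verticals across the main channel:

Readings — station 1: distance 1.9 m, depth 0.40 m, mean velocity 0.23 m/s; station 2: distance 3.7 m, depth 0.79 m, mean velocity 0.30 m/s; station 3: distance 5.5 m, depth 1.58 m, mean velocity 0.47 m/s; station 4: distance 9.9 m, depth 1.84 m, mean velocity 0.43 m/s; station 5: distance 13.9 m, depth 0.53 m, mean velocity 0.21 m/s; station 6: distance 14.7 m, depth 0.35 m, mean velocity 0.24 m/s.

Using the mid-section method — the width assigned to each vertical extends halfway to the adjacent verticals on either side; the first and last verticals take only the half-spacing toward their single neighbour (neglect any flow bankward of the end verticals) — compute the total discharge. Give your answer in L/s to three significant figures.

6440 L/s

w_1 = (3.7 − 1.9)/2 = 0.9 m; q_1 = 0.23 × 0.40 × 0.9 = 0.08280 m³/s
w_2 = (5.5 − 1.9)/2 = 1.8 m; q_2 = 0.30 × 0.79 × 1.8 = 0.4266 m³/s
w_3 = (9.9 − 3.7)/2 = 3.1 m; q_3 = 0.47 × 1.58 × 3.1 = 2.302 m³/s
w_4 = (13.9 − 5.5)/2 = 4.2 m; q_4 = 0.43 × 1.84 × 4.2 = 3.323 m³/s
w_5 = (14.7 − 9.9)/2 = 2.4 m; q_5 = 0.21 × 0.53 × 2.4 = 0.2671 m³/s
w_6 = (14.7 − 13.9)/2 = 0.4 m; q_6 = 0.24 × 0.35 × 0.4 = 0.03360 m³/s
Q = Σ qᵢ = 6.435 m³/s
= 6.435 × 1000 = 6435 L/s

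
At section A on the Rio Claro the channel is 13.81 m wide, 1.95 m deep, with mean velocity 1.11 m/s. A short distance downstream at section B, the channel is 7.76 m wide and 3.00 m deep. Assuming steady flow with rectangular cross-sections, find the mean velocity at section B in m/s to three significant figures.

Q = A₁V₁ = (13.81×1.95) × 1.11 = 29.89 m³/s
A₂ = 7.76 × 3.00 = 23.28 m²
V₂ = Q/A₂ = 29.89/23.28 = 1.284 m/s

1.28 m/s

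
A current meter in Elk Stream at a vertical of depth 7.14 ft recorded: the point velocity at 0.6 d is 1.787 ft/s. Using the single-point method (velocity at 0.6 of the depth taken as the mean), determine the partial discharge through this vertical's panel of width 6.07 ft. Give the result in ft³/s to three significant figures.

77.4 ft³/s

v̄ = v₀.₆ = 1.787 ft/s
q = v̄ × d × w = 1.787 × 7.14 × 6.07 = 77.45 ft³/s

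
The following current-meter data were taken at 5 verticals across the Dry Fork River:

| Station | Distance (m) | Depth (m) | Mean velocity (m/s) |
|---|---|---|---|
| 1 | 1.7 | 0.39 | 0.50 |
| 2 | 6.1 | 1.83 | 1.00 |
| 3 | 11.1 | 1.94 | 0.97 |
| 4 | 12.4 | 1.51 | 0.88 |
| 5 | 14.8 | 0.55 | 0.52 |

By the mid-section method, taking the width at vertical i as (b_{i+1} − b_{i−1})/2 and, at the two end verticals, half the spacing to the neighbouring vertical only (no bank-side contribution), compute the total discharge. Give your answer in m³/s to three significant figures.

17.8 m³/s

w_1 = (6.1 − 1.7)/2 = 2.2 m; q_1 = 0.50 × 0.39 × 2.2 = 0.4290 m³/s
w_2 = (11.1 − 1.7)/2 = 4.7 m; q_2 = 1.00 × 1.83 × 4.7 = 8.601 m³/s
w_3 = (12.4 − 6.1)/2 = 3.15 m; q_3 = 0.97 × 1.94 × 3.15 = 5.928 m³/s
w_4 = (14.8 − 11.1)/2 = 1.85 m; q_4 = 0.88 × 1.51 × 1.85 = 2.458 m³/s
w_5 = (14.8 − 12.4)/2 = 1.2 m; q_5 = 0.52 × 0.55 × 1.2 = 0.3432 m³/s
Q = Σ qᵢ = 17.76 m³/s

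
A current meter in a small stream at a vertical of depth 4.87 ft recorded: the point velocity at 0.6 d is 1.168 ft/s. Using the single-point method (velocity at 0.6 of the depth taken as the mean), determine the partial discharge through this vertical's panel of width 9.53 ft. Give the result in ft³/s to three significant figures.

v̄ = v₀.₆ = 1.168 ft/s
q = v̄ × d × w = 1.168 × 4.87 × 9.53 = 54.21 ft³/s

54.2 ft³/s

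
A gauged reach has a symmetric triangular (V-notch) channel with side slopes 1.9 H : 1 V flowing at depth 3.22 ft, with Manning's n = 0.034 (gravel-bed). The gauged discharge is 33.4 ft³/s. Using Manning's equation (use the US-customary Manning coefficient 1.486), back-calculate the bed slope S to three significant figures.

0.000939

A = z·y² = 1.9×3.22² = 19.70 ft²
P = 2y√(1+z²) = 2×3.22×√(1+1.9²) = 13.83 ft
R = A/P = 19.70/13.83 = 1.425 ft
S = (Q·n / (1.486·A·R^(2/3)))² = (33.4×0.034 / (1.486×19.70×1.266))² = 0.0009387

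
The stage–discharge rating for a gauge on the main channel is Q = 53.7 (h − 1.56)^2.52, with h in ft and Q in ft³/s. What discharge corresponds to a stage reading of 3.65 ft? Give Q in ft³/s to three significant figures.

Q = 53.7 × (3.65 − 1.56)^2.52 = 53.7 × 2.09^2.52 = 344.1 ft³/s

344 ft³/s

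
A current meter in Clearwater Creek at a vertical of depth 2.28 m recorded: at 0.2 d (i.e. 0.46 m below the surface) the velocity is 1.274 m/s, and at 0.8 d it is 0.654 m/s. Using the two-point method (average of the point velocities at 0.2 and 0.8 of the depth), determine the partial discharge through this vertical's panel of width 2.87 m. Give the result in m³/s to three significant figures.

v̄ = (1.274 + 0.654) / 2 = 0.9640 m/s
q = v̄ × d × w = 0.9640 × 2.28 × 2.87 = 6.308 m³/s

6.31 m³/s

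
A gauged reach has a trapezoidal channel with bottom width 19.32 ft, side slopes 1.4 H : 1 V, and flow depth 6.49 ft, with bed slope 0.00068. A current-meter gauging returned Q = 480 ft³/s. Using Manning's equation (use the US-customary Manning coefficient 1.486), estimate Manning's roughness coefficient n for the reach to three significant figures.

A = (b + z·y)·y = (19.32 + 1.4×6.49)×6.49 = 184.4 ft²
P = b + 2y√(1+z²) = 19.32 + 2×6.49×√(1+1.4²) = 41.65 ft
R = A/P = 184.4/41.65 = 4.426 ft
n = (1.486/Q)·A·R^(2/3)·S^(1/2) = (1.486/480) × 184.4 × 2.696 × 0.02608 = 0.04012

0.0401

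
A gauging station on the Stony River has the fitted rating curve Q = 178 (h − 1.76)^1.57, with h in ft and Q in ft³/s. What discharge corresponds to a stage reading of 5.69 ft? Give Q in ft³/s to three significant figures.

Q = 178 × (5.69 − 1.76)^1.57 = 178 × 3.93^1.57 = 1526 ft³/s

1530 ft³/s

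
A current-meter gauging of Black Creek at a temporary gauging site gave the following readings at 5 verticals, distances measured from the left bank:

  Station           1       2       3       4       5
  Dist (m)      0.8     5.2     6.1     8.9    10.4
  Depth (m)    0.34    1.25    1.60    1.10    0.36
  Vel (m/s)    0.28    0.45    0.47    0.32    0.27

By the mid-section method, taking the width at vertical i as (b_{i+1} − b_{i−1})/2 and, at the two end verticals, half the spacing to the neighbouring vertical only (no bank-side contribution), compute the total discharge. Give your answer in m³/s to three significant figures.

w_1 = (5.2 − 0.8)/2 = 2.2 m; q_1 = 0.28 × 0.34 × 2.2 = 0.2094 m³/s
w_2 = (6.1 − 0.8)/2 = 2.65 m; q_2 = 0.45 × 1.25 × 2.65 = 1.491 m³/s
w_3 = (8.9 − 5.2)/2 = 1.85 m; q_3 = 0.47 × 1.60 × 1.85 = 1.391 m³/s
w_4 = (10.4 − 6.1)/2 = 2.15 m; q_4 = 0.32 × 1.10 × 2.15 = 0.7568 m³/s
w_5 = (10.4 − 8.9)/2 = 0.75 m; q_5 = 0.27 × 0.36 × 0.75 = 0.07290 m³/s
Q = Σ qᵢ = 3.921 m³/s

3.92 m³/s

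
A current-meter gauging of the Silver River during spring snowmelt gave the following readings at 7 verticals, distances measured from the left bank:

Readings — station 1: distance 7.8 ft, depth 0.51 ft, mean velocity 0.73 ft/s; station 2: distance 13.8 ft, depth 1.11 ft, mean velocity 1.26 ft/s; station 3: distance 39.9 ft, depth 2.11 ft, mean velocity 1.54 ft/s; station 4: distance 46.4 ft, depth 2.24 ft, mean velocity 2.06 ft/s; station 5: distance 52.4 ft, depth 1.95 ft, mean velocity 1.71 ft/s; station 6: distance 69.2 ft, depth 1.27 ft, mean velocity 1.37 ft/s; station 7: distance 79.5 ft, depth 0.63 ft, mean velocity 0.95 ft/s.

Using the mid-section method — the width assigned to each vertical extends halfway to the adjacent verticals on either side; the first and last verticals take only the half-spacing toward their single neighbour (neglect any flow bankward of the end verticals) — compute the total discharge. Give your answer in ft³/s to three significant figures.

w_1 = (13.8 − 7.8)/2 = 3 ft; q_1 = 0.73 × 0.51 × 3 = 1.117 ft³/s
w_2 = (39.9 − 7.8)/2 = 16.05 ft; q_2 = 1.26 × 1.11 × 16.05 = 22.45 ft³/s
w_3 = (46.4 − 13.8)/2 = 16.3 ft; q_3 = 1.54 × 2.11 × 16.3 = 52.97 ft³/s
w_4 = (52.4 − 39.9)/2 = 6.25 ft; q_4 = 2.06 × 2.24 × 6.25 = 28.84 ft³/s
w_5 = (69.2 − 46.4)/2 = 11.4 ft; q_5 = 1.71 × 1.95 × 11.4 = 38.01 ft³/s
w_6 = (79.5 − 52.4)/2 = 13.55 ft; q_6 = 1.37 × 1.27 × 13.55 = 23.58 ft³/s
w_7 = (79.5 − 69.2)/2 = 5.15 ft; q_7 = 0.95 × 0.63 × 5.15 = 3.082 ft³/s
Q = Σ qᵢ = 170.0 ft³/s

170 ft³/s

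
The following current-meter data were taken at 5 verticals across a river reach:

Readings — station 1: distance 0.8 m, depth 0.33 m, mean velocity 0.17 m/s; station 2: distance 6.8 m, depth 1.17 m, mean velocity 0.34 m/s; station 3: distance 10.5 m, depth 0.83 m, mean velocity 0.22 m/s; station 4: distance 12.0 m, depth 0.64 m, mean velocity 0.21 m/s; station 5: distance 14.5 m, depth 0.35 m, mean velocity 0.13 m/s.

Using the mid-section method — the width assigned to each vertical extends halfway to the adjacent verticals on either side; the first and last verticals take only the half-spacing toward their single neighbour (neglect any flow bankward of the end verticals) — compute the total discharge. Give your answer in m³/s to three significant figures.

w_1 = (6.8 − 0.8)/2 = 3 m; q_1 = 0.17 × 0.33 × 3 = 0.1683 m³/s
w_2 = (10.5 − 0.8)/2 = 4.85 m; q_2 = 0.34 × 1.17 × 4.85 = 1.929 m³/s
w_3 = (12.0 − 6.8)/2 = 2.6 m; q_3 = 0.22 × 0.83 × 2.6 = 0.4748 m³/s
w_4 = (14.5 − 10.5)/2 = 2 m; q_4 = 0.21 × 0.64 × 2 = 0.2688 m³/s
w_5 = (14.5 − 12.0)/2 = 1.25 m; q_5 = 0.13 × 0.35 × 1.25 = 0.05688 m³/s
Q = Σ qᵢ = 2.898 m³/s

2.90 m³/s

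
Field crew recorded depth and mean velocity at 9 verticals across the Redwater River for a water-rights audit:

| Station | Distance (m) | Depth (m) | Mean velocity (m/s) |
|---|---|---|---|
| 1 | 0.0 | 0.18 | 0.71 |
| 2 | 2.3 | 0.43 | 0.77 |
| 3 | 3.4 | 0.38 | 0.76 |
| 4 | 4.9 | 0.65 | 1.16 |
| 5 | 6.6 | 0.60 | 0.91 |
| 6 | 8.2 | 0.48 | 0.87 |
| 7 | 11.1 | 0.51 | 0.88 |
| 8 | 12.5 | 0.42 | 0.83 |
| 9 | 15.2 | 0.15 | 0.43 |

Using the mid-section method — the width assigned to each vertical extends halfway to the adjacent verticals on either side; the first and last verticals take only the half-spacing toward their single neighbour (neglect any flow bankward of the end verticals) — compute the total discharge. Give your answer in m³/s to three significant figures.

5.90 m³/s

w_1 = (2.3 − 0.0)/2 = 1.15 m; q_1 = 0.71 × 0.18 × 1.15 = 0.1470 m³/s
w_2 = (3.4 − 0.0)/2 = 1.7 m; q_2 = 0.77 × 0.43 × 1.7 = 0.5629 m³/s
w_3 = (4.9 − 2.3)/2 = 1.3 m; q_3 = 0.76 × 0.38 × 1.3 = 0.3754 m³/s
w_4 = (6.6 − 3.4)/2 = 1.6 m; q_4 = 1.16 × 0.65 × 1.6 = 1.206 m³/s
w_5 = (8.2 − 4.9)/2 = 1.65 m; q_5 = 0.91 × 0.60 × 1.65 = 0.9009 m³/s
w_6 = (11.1 − 6.6)/2 = 2.25 m; q_6 = 0.87 × 0.48 × 2.25 = 0.9396 m³/s
w_7 = (12.5 − 8.2)/2 = 2.15 m; q_7 = 0.88 × 0.51 × 2.15 = 0.9649 m³/s
w_8 = (15.2 − 11.1)/2 = 2.05 m; q_8 = 0.83 × 0.42 × 2.05 = 0.7146 m³/s
w_9 = (15.2 − 12.5)/2 = 1.35 m; q_9 = 0.43 × 0.15 × 1.35 = 0.08708 m³/s
Q = Σ qᵢ = 5.899 m³/s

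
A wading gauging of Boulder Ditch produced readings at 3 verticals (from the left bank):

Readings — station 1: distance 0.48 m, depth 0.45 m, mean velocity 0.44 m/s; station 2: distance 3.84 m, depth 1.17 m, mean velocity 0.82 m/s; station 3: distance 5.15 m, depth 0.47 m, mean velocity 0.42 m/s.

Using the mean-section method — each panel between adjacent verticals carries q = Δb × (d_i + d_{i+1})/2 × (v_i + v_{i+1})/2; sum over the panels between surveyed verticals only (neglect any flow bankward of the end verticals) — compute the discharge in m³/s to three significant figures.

Panel 1-2: Δb = 3.36 m, d̄ = (0.45+1.17)/2 = 0.81, v̄ = (0.44+0.82)/2 = 0.63 → q = 3.36×0.81×0.63 = 1.715 m³/s
Panel 2-3: Δb = 1.31 m, d̄ = (1.17+0.47)/2 = 0.82, v̄ = (0.82+0.42)/2 = 0.62 → q = 1.31×0.82×0.62 = 0.6660 m³/s
Q = Σ q = 2.381 m³/s

2.38 m³/s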